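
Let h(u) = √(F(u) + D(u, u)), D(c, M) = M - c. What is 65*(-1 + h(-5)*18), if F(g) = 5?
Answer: -65 + 1170*√5 ≈ 2551.2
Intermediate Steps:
h(u) = √5 (h(u) = √(5 + (u - u)) = √(5 + 0) = √5)
65*(-1 + h(-5)*18) = 65*(-1 + √5*18) = 65*(-1 + 18*√5) = -65 + 1170*√5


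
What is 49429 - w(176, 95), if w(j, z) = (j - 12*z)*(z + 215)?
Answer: 348269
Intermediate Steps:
w(j, z) = (215 + z)*(j - 12*z) (w(j, z) = (j - 12*z)*(215 + z) = (215 + z)*(j - 12*z))
49429 - w(176, 95) = 49429 - (-2580*95 - 12*95² + 215*176 + 176*95) = 49429 - (-245100 - 12*9025 + 37840 + 16720) = 49429 - (-245100 - 108300 + 37840 + 16720) = 49429 - 1*(-298840) = 49429 + 298840 = 348269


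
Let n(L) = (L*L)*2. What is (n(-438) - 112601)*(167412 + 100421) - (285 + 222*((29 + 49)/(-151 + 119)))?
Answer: 580848357817/8 ≈ 7.2606e+10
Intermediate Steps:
n(L) = 2*L**2 (n(L) = L**2*2 = 2*L**2)
(n(-438) - 112601)*(167412 + 100421) - (285 + 222*((29 + 49)/(-151 + 119))) = (2*(-438)**2 - 112601)*(167412 + 100421) - (285 + 222*((29 + 49)/(-151 + 119))) = (2*191844 - 112601)*267833 - (285 + 222*(78/(-32))) = (383688 - 112601)*267833 - (285 + 222*(78*(-1/32))) = 271087*267833 - (285 + 222*(-39/16)) = 72606044471 - (285 - 4329/8) = 72606044471 - 1*(-2049/8) = 72606044471 + 2049/8 = 580848357817/8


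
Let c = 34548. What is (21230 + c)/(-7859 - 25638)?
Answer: -55778/33497 ≈ -1.6652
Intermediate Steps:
(21230 + c)/(-7859 - 25638) = (21230 + 34548)/(-7859 - 25638) = 55778/(-33497) = 55778*(-1/33497) = -55778/33497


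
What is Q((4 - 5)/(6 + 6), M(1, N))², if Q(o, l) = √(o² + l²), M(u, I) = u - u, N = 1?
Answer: 1/144 ≈ 0.0069444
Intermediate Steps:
M(u, I) = 0
Q(o, l) = √(l² + o²)
Q((4 - 5)/(6 + 6), M(1, N))² = (√(0² + ((4 - 5)/(6 + 6))²))² = (√(0 + (-1/12)²))² = (√(0 + 1/144))² = (√(1/144))² = (1/12)² = 1/144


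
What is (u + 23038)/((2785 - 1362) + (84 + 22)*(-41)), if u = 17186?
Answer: -40224/2923 ≈ -13.761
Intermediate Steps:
(u + 23038)/((2785 - 1362) + (84 + 22)*(-41)) = (17186 + 23038)/((2785 - 1362) + (84 + 22)*(-41)) = 40224/(1423 + 106*(-41)) = 40224/(1423 - 4346) = 40224/(-2923) = 40224*(-1/2923) = -40224/2923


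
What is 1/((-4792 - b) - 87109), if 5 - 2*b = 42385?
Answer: -1/70711 ≈ -1.4142e-5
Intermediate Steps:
b = -21190 (b = 5/2 - ½*42385 = 5/2 - 42385/2 = -21190)
1/((-4792 - b) - 87109) = 1/((-4792 - 1*(-21190)) - 87109) = 1/((-4792 + 21190) - 87109) = 1/(16398 - 87109) = 1/(-70711) = -1/70711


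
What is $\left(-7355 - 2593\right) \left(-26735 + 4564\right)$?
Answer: $220557108$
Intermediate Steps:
$\left(-7355 - 2593\right) \left(-26735 + 4564\right) = \left(-9948\right) \left(-22171\right) = 220557108$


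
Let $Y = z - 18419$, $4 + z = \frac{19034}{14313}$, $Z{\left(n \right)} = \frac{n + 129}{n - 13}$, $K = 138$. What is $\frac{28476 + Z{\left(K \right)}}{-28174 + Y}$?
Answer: $- \frac{50950945071}{83365478375} \approx -0.61118$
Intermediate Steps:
$Z{\left(n \right)} = \frac{129 + n}{-13 + n}$
$z = - \frac{38218}{14313}$ ($z = -4 + \frac{19034}{14313} = - \frac{38218}{14313} \approx -2.6702$)
$Y = - \frac{263669365}{14313}$ ($Y = - \frac{38218}{14313} - 18419 = - \frac{263669365}{14313} \approx -18422.0$)
$\frac{28476 + Z{\left(K \right)}}{-28174 + Y} = \frac{28476 + \frac{129 + 138}{-13 + 138}}{-28174 - \frac{263669365}{14313}} = \frac{28476 + \frac{1}{125} \cdot 267}{- \frac{666923827}{14313}} = \left(28476 + \frac{1}{125} \cdot 267\right) \left(- \frac{14313}{666923827}\right) = \left(28476 + \frac{267}{125}\right) \left(- \frac{14313}{666923827}\right) = \frac{3559767}{125} \left(- \frac{14313}{666923827}\right) = - \frac{50950945071}{83365478375}$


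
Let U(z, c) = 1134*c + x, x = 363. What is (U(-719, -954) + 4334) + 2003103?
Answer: 925964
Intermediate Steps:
U(z, c) = 363 + 1134*c (U(z, c) = 1134*c + 363 = 363 + 1134*c)
(U(-719, -954) + 4334) + 2003103 = ((363 + 1134*(-954)) + 4334) + 2003103 = ((363 - 1081836) + 4334) + 2003103 = (-1081473 + 4334) + 2003103 = -1077139 + 2003103 = 925964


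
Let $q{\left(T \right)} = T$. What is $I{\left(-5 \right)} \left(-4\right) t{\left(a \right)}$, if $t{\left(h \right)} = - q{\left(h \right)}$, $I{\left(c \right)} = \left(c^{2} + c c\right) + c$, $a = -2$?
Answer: $-360$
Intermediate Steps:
$I{\left(c \right)} = c + 2 c^{2}$ ($I{\left(c \right)} = \left(c^{2} + c^{2}\right) + c = 2 c^{2} + c = c + 2 c^{2}$)
$t{\left(h \right)} = - h$
$I{\left(-5 \right)} \left(-4\right) t{\left(a \right)} = - 5 \left(1 + 2 \left(-5\right)\right) \left(-4\right) \left(\left(-1\right) \left(-2\right)\right) = - 5 \left(1 - 10\right) \left(-4\right) 2 = \left(-5\right) \left(-9\right) \left(-4\right) 2 = 45 \left(-4\right) 2 = \left(-180\right) 2 = -360$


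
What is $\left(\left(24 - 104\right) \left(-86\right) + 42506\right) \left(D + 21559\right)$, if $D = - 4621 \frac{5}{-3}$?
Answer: $1445067284$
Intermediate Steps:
$D = \frac{23105}{3}$ ($D = - 4621 \cdot 5 \left(- \frac{1}{3}\right) = \left(-4621\right) \left(- \frac{5}{3}\right) = \frac{23105}{3} \approx 7701.7$)
$\left(\left(24 - 104\right) \left(-86\right) + 42506\right) \left(D + 21559\right) = \left(\left(24 - 104\right) \left(-86\right) + 42506\right) \left(\frac{23105}{3} + 21559\right) = \left(\left(-80\right) \left(-86\right) + 42506\right) \frac{87782}{3} = \left(6880 + 42506\right) \frac{87782}{3} = 49386 \cdot \frac{87782}{3} = 1445067284$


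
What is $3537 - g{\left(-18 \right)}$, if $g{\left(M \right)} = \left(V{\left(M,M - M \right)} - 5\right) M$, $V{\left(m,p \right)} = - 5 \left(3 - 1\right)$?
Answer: $3267$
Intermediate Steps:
$V{\left(m,p \right)} = -10$ ($V{\left(m,p \right)} = \left(-5\right) 2 = -10$)
$g{\left(M \right)} = - 15 M$ ($g{\left(M \right)} = \left(-10 - 5\right) M = - 15 M$)
$3537 - g{\left(-18 \right)} = 3537 - \left(-15\right) \left(-18\right) = 3537 - 270 = 3267$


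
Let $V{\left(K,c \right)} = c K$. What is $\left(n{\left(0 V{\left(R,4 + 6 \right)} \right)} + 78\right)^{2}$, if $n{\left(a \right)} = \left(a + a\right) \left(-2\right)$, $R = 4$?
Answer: $6084$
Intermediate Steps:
$V{\left(K,c \right)} = K c$
$n{\left(a \right)} = - 4 a$ ($n{\left(a \right)} = 2 a \left(-2\right) = - 4 a$)
$\left(n{\left(0 V{\left(R,4 + 6 \right)} \right)} + 78\right)^{2} = \left(- 4 \cdot 0 \cdot 4 \left(4 + 6\right) + 78\right)^{2} = \left(- 4 \cdot 0 \cdot 4 \cdot 10 + 78\right)^{2} = \left(- 4 \cdot 0 \cdot 40 + 78\right)^{2} = \left(\left(-4\right) 0 + 78\right)^{2} = \left(0 + 78\right)^{2} = 78^{2} = 6084$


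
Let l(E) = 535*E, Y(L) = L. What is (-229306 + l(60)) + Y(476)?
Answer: -196730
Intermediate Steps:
(-229306 + l(60)) + Y(476) = (-229306 + 535*60) + 476 = (-229306 + 32100) + 476 = -197206 + 476 = -196730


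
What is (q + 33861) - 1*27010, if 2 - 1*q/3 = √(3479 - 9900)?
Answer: 6857 - 3*I*√6421 ≈ 6857.0 - 240.39*I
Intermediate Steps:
q = 6 - 3*I*√6421 (q = 6 - 3*√(3479 - 9900) = 6 - 3*I*√6421 ≈ 6.0 - 240.39*I)
(q + 33861) - 1*27010 = ((6 - 3*I*√6421) + 33861) - 1*27010 = (33867 - 3*I*√6421) - 27010 = 6857 - 3*I*√6421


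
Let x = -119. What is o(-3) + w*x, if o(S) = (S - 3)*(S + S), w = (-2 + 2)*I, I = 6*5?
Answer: 36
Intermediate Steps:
I = 30
w = 0 (w = (-2 + 2)*30 = 0*30 = 0)
o(S) = 2*S*(-3 + S) (o(S) = (-3 + S)*(2*S) = 2*S*(-3 + S))
o(-3) + w*x = 2*(-3)*(-3 - 3) + 0*(-119) = 2*(-3)*(-6) + 0 = 36 + 0 = 36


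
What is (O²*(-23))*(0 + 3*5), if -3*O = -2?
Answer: -460/3 ≈ -153.33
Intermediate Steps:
O = ⅔ (O = -⅓*(-2) = ⅔ ≈ 0.66667)
(O²*(-23))*(0 + 3*5) = ((⅔)²*(-23))*(0 + 3*5) = ((4/9)*(-23))*(0 + 15) = -92/9*15 = -460/3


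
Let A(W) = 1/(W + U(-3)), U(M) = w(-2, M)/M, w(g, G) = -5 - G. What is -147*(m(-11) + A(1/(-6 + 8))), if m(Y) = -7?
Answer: 903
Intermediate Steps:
U(M) = (-5 - M)/M
A(W) = 1/(⅔ + W) (A(W) = 1/(W + (-5 - 1*(-3))/(-3)) = 1/(W - (-5 + 3)/3) = 1/(W - ⅓*(-2)) = 1/(W + ⅔) = 1/(⅔ + W))
-147*(m(-11) + A(1/(-6 + 8))) = -147*(-7 + 3/(2 + 3/(-6 + 8))) = -147*(-7 + 3/(2 + 3/2)) = -147*(-7 + 3/(7/2)) = -147*(-7 + 3*(2/7)) = -147*(-7 + 6/7) = -147*(-43/7) = 903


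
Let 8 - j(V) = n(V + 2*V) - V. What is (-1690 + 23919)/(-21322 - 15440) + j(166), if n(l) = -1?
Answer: 6411121/36762 ≈ 174.40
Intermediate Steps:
j(V) = 9 + V (j(V) = 8 - (-1 - V) = 8 + (1 + V) = 9 + V)
(-1690 + 23919)/(-21322 - 15440) + j(166) = (-1690 + 23919)/(-21322 - 15440) + (9 + 166) = 22229/(-36762) + 175 = 22229*(-1/36762) + 175 = -22229/36762 + 175 = 6411121/36762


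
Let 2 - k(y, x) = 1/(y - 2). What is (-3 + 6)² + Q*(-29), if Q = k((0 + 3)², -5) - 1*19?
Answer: 3543/7 ≈ 506.14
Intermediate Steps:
k(y, x) = 2 - 1/(-2 + y) (k(y, x) = 2 - 1/(y - 2) = 2 - 1/(-2 + y))
Q = -120/7 (Q = (-5 + 2*(0 + 3)²)/(-2 + (0 + 3)²) - 1*19 = (-5 + 2*3²)/(-2 + 3²) - 19 = (-5 + 2*9)/(-2 + 9) - 19 = (-5 + 18)/7 - 19 = (⅐)*13 - 19 = 13/7 - 19 = -120/7 ≈ -17.143)
(-3 + 6)² + Q*(-29) = (-3 + 6)² - 120/7*(-29) = 3² + 3480/7 = 9 + 3480/7 = 3543/7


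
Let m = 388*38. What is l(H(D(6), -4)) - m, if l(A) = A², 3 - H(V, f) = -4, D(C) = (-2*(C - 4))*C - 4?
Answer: -14695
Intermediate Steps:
m = 14744
D(C) = -4 + C*(8 - 2*C) (D(C) = (-2*(-4 + C))*C - 4 = (8 - 2*C)*C - 4 = C*(8 - 2*C) - 4 = -4 + C*(8 - 2*C))
H(V, f) = 7 (H(V, f) = 3 - 1*(-4) = 3 + 4 = 7)
l(H(D(6), -4)) - m = 7² - 1*14744 = 49 - 14744 = -14695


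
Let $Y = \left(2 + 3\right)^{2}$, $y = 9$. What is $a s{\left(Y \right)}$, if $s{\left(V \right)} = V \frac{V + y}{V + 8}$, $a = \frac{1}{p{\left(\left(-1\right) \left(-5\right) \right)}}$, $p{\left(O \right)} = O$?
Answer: $\frac{170}{33} \approx 5.1515$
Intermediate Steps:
$Y = 25$ ($Y = 5^{2} = 25$)
$a = \frac{1}{5}$ ($a = \frac{1}{\left(-1\right) \left(-5\right)} = \frac{1}{5} \approx 0.2$)
$s{\left(V \right)} = \frac{V \left(9 + V\right)}{8 + V}$ ($s{\left(V \right)} = V \frac{V + 9}{V + 8} = V \frac{9 + V}{8 + V} = \frac{V \left(9 + V\right)}{8 + V}$)
$a s{\left(Y \right)} = \frac{25 \frac{1}{8 + 25} \left(9 + 25\right)}{5} = \frac{25 \cdot \frac{1}{33} \cdot 34}{5} = \frac{1}{5} \cdot \frac{850}{33} = \frac{170}{33}$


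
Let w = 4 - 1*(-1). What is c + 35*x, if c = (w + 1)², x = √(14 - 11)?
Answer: 36 + 35*√3 ≈ 96.622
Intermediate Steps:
w = 5 (w = 4 + 1 = 5)
x = √3 ≈ 1.7320
c = 36 (c = (5 + 1)² = 6² = 36)
c + 35*x = 36 + 35*√3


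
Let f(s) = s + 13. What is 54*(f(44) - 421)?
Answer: -19656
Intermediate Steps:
f(s) = 13 + s
54*(f(44) - 421) = 54*((13 + 44) - 421) = 54*(57 - 421) = 54*(-364) = -19656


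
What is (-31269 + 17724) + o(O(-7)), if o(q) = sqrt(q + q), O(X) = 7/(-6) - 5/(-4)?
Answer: -13545 + sqrt(6)/6 ≈ -13545.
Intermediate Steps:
O(X) = 1/12 (O(X) = 7*(-1/6) - 5*(-1/4) = -7/6 + 5/4 = 1/12)
o(q) = sqrt(2)*sqrt(q) (o(q) = sqrt(2*q) = sqrt(2)*sqrt(q))
(-31269 + 17724) + o(O(-7)) = (-31269 + 17724) + sqrt(2)*sqrt(1/12) = -13545 + sqrt(2)*(sqrt(3)/6) = -13545 + sqrt(6)/6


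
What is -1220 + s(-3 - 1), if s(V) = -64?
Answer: -1284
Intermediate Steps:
-1220 + s(-3 - 1) = -1220 - 64 = -1284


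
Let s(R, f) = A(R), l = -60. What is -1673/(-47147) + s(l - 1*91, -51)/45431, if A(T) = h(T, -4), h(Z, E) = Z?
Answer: 68886866/2141935357 ≈ 0.032161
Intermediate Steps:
A(T) = T
s(R, f) = R
-1673/(-47147) + s(l - 1*91, -51)/45431 = -1673/(-47147) + (-60 - 1*91)/45431 = -1673*(-1/47147) + (-60 - 91)*(1/45431) = 1673/47147 - 151*1/45431 = 1673/47147 - 151/45431 = 68886866/2141935357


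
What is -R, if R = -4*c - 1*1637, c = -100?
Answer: 1237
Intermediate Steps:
R = -1237 (R = -4*(-100) - 1*1637 = 400 - 1637 = -1237)
-R = -1*(-1237) = 1237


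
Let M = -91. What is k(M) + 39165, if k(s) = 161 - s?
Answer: 39417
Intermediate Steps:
k(M) + 39165 = (161 - 1*(-91)) + 39165 = (161 + 91) + 39165 = 252 + 39165 = 39417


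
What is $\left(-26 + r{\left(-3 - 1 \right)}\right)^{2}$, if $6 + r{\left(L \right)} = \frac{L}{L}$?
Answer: $961$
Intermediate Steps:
$r{\left(L \right)} = -5$ ($r{\left(L \right)} = -6 + \frac{L}{L} = -6 + 1 = -5$)
$\left(-26 + r{\left(-3 - 1 \right)}\right)^{2} = \left(-26 - 5\right)^{2} = \left(-31\right)^{2} = 961$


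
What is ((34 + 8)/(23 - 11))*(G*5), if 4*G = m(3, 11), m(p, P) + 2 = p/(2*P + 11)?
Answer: -735/88 ≈ -8.3523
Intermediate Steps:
m(p, P) = -2 + p/(11 + 2*P) (m(p, P) = -2 + p/(2*P + 11) = -2 + p/(11 + 2*P))
G = -21/44 (G = ((-22 + 3 - 4*11)/(11 + 2*11))/4 = ((-22 + 3 - 44)/(11 + 22))/4 = (-63/33)/4 = ((1/33)*(-63))/4 = (¼)*(-21/11) = -21/44 ≈ -0.47727)
((34 + 8)/(23 - 11))*(G*5) = ((34 + 8)/(23 - 11))*(-21/44*5) = (42/12)*(-105/44) = (42*(1/12))*(-105/44) = (7/2)*(-105/44) = -735/88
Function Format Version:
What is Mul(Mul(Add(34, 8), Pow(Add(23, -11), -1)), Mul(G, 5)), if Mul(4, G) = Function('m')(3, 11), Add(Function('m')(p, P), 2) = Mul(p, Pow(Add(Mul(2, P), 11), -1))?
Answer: Rational(-735, 88) ≈ -8.3523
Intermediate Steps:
Function('m')(p, P) = Add(-2, Mul(p, Pow(Add(11, Mul(2, P)), -1))) (Function('m')(p, P) = Add(-2, Mul(p, Pow(Add(Mul(2, P), 11), -1))) = Add(-2, Mul(p, Pow(Add(11, Mul(2, P)), -1))))
G = Rational(-21, 44) (G = Mul(Rational(1, 4), Mul(Pow(Add(11, Mul(2, 11)), -1), Add(-22, 3, Mul(-4, 11)))) = Mul(Rational(1, 4), Mul(Pow(Add(11, 22), -1), Add(-22, 3, -44))) = Mul(Rational(1, 4), Mul(Pow(33, -1), -63)) = Mul(Rational(1, 4), Mul(Rational(1, 33), -63)) = Mul(Rational(1, 4), Rational(-21, 11)) = Rational(-21, 44) ≈ -0.47727)
Mul(Mul(Add(34, 8), Pow(Add(23, -11), -1)), Mul(G, 5)) = Mul(Mul(Add(34, 8), Pow(Add(23, -11), -1)), Mul(Rational(-21, 44), 5)) = Mul(Mul(42, Pow(12, -1)), Rational(-105, 44)) = Mul(Mul(42, Rational(1, 12)), Rational(-105, 44)) = Mul(Rational(7, 2), Rational(-105, 44)) = Rational(-735, 88)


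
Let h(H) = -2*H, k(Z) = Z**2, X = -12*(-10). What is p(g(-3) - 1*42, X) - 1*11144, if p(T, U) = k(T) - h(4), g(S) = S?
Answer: -9111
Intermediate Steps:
X = 120
p(T, U) = 8 + T**2 (p(T, U) = T**2 - (-2)*4 = T**2 - 1*(-8) = T**2 + 8 = 8 + T**2)
p(g(-3) - 1*42, X) - 1*11144 = (8 + (-3 - 1*42)**2) - 1*11144 = (8 + (-3 - 42)**2) - 11144 = (8 + (-45)**2) - 11144 = (8 + 2025) - 11144 = 2033 - 11144 = -9111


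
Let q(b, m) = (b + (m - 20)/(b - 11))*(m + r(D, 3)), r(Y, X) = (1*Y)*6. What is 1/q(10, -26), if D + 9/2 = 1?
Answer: -1/2632 ≈ -0.00037994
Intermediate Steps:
D = -7/2 (D = -9/2 + 1 = -7/2 ≈ -3.5000)
r(Y, X) = 6*Y (r(Y, X) = Y*6 = 6*Y)
q(b, m) = (-21 + m)*(b + (-20 + m)/(-11 + b)) (q(b, m) = (b + (m - 20)/(b - 11))*(m + 6*(-7/2)) = (b + (-20 + m)/(-11 + b))*(m - 21) = (b + (-20 + m)/(-11 + b))*(-21 + m) = (-21 + m)*(b + (-20 + m)/(-11 + b)))
1/q(10, -26) = 1/((420 + (-26)**2 - 41*(-26) - 21*10**2 + 231*10 - 26*10**2 - 11*10*(-26))/(-11 + 10)) = 1/((420 + 676 + 1066 - 21*100 + 2310 - 26*100 + 2860)/(-1)) = 1/(-(420 + 676 + 1066 - 2100 + 2310 - 2600 + 2860)) = 1/(-1*2632) = 1/(-2632) = -1/2632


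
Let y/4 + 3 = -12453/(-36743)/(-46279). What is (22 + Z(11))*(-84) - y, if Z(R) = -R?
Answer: -221541638436/242918471 ≈ -912.00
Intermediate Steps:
y = -2915028768/242918471 (y = -12 + 4*(-12453/(-36743)/(-46279)) = -12 + 4*(-12453*(-1/36743)*(-1/46279)) = -12 + 4*((1779/5249)*(-1/46279)) = -12 + 4*(-1779/242918471) = -12 - 7116/242918471 = -2915028768/242918471 ≈ -12.000)
(22 + Z(11))*(-84) - y = (22 - 1*11)*(-84) - 1*(-2915028768/242918471) = (22 - 11)*(-84) + 2915028768/242918471 = 11*(-84) + 2915028768/242918471 = -924 + 2915028768/242918471 = -221541638436/242918471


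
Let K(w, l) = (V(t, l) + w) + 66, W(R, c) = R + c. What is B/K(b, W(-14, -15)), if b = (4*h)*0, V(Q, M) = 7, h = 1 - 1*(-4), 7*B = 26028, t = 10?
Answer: 26028/511 ≈ 50.935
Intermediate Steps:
B = 26028/7 (B = (1/7)*26028 = 26028/7 ≈ 3718.3)
h = 5 (h = 1 + 4 = 5)
b = 0 (b = (4*5)*0 = 20*0 = 0)
K(w, l) = 73 + w (K(w, l) = (7 + w) + 66 = 73 + w)
B/K(b, W(-14, -15)) = 26028/(7*(73 + 0)) = (26028/7)/73 = (26028/7)*(1/73) = 26028/511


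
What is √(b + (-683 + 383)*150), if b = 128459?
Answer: √83459 ≈ 288.89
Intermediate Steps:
√(b + (-683 + 383)*150) = √(128459 + (-683 + 383)*150) = √(128459 - 300*150) = √(128459 - 45000) = √83459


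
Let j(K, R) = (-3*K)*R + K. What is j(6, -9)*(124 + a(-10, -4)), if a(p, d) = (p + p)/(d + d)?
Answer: 21252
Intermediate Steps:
j(K, R) = K - 3*K*R (j(K, R) = -3*K*R + K = K - 3*K*R)
a(p, d) = p/d (a(p, d) = (2*p)/((2*d)) = (2*p)*(1/(2*d)) = p/d)
j(6, -9)*(124 + a(-10, -4)) = (6*(1 - 3*(-9)))*(124 - 10/(-4)) = (6*(1 + 27))*(124 - 10*(-1/4)) = (6*28)*(124 + 5/2) = 168*(253/2) = 21252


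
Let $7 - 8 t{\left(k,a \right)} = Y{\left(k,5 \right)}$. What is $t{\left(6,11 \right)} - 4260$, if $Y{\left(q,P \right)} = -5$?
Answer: $- \frac{8517}{2} \approx -4258.5$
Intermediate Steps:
$t{\left(k,a \right)} = \frac{3}{2}$ ($t{\left(k,a \right)} = \frac{7}{8} - - \frac{5}{8} = \frac{7}{8} + \frac{5}{8} = \frac{3}{2}$)
$t{\left(6,11 \right)} - 4260 = \frac{3}{2} - 4260 = - \frac{8517}{2}$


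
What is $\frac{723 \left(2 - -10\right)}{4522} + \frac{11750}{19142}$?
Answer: $\frac{3223669}{1272943} \approx 2.5325$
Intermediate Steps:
$\frac{723 \left(2 - -10\right)}{4522} + \frac{11750}{19142} = 723 \left(2 + 10\right) \frac{1}{4522} + 11750 \cdot \frac{1}{19142} = 723 \cdot 12 \cdot \frac{1}{4522} + \frac{5875}{9571} = 8676 \cdot \frac{1}{4522} + \frac{5875}{9571} = \frac{4338}{2261} + \frac{5875}{9571} = \frac{3223669}{1272943}$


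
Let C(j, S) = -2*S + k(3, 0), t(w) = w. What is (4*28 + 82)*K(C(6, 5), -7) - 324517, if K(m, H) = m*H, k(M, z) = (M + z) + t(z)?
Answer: -315011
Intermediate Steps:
k(M, z) = M + 2*z (k(M, z) = (M + z) + z = M + 2*z)
C(j, S) = 3 - 2*S (C(j, S) = -2*S + (3 + 2*0) = -2*S + (3 + 0) = -2*S + 3 = 3 - 2*S)
K(m, H) = H*m
(4*28 + 82)*K(C(6, 5), -7) - 324517 = (4*28 + 82)*(-7*(3 - 2*5)) - 324517 = (112 + 82)*(-7*(3 - 10)) - 324517 = 194*(-7*(-7)) - 324517 = 194*49 - 324517 = 9506 - 324517 = -315011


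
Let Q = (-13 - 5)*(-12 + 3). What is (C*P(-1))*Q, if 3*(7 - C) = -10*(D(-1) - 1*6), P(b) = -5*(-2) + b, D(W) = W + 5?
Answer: 486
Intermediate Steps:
D(W) = 5 + W
Q = 162 (Q = -18*(-9) = 162)
P(b) = 10 + b
C = 1/3 (C = 7 - (-10)*((5 - 1) - 1*6)/3 = 7 - (-10)*(4 - 6)/3 = 7 - (-10)*(-2)/3 = 7 - 1/3*20 = 7 - 20/3 = 1/3 ≈ 0.33333)
(C*P(-1))*Q = ((10 - 1)/3)*162 = ((1/3)*9)*162 = 3*162 = 486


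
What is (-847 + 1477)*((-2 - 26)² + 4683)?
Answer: 3444210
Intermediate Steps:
(-847 + 1477)*((-2 - 26)² + 4683) = 630*((-28)² + 4683) = 630*(784 + 4683) = 630*5467 = 3444210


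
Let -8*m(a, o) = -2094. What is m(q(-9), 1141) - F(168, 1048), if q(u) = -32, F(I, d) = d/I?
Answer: 21463/84 ≈ 255.51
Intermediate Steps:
m(a, o) = 1047/4 (m(a, o) = -⅛*(-2094) = 1047/4)
m(q(-9), 1141) - F(168, 1048) = 1047/4 - 1048/168 = 1047/4 - 1*131/21 = 1047/4 - 131/21 = 21463/84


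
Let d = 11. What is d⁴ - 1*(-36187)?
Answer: 50828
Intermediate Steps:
d⁴ - 1*(-36187) = 11⁴ - 1*(-36187) = 14641 + 36187 = 50828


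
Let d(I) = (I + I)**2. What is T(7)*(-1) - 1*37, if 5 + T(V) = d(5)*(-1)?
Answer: 68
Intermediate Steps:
d(I) = 4*I**2 (d(I) = (2*I)**2 = 4*I**2)
T(V) = -105 (T(V) = -5 + (4*5**2)*(-1) = -5 + (4*25)*(-1) = -5 + 100*(-1) = -5 - 100 = -105)
T(7)*(-1) - 1*37 = -105*(-1) - 1*37 = 105 - 37 = 68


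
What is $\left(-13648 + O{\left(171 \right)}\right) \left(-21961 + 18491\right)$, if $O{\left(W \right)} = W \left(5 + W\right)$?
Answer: $-57074560$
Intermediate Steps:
$\left(-13648 + O{\left(171 \right)}\right) \left(-21961 + 18491\right) = \left(-13648 + 171 \left(5 + 171\right)\right) \left(-21961 + 18491\right) = \left(-13648 + 171 \cdot 176\right) \left(-3470\right) = \left(-13648 + 30096\right) \left(-3470\right) = 16448 \left(-3470\right) = -57074560$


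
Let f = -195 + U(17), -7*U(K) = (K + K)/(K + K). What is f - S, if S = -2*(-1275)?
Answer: -19216/7 ≈ -2745.1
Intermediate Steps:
U(K) = -⅐ (U(K) = -(K + K)/(7*(K + K)) = -2*K/(7*(2*K)) = -2*K*1/(2*K)/7 = -⅐*1 = -⅐)
S = 2550
f = -1366/7 (f = -195 - ⅐ = -1366/7 ≈ -195.14)
f - S = -1366/7 - 1*2550 = -1366/7 - 2550 = -19216/7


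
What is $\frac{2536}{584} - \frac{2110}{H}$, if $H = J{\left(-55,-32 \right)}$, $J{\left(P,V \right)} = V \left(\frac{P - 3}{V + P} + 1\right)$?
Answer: $\frac{51281}{1168} \approx 43.905$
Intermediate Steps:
$J{\left(P,V \right)} = V \left(1 + \frac{-3 + P}{P + V}\right)$ ($J{\left(P,V \right)} = V \left(\frac{-3 + P}{P + V} + 1\right) = V \left(1 + \frac{-3 + P}{P + V}\right)$)
$H = - \frac{160}{3}$ ($H = - \frac{32 \left(-3 - 32 + 2 \left(-55\right)\right)}{-55 - 32} = - \frac{32 \left(-3 - 32 - 110\right)}{-87} = \left(-32\right) \left(- \frac{1}{87}\right) \left(-145\right) = - \frac{160}{3} \approx -53.333$)
$\frac{2536}{584} - \frac{2110}{H} = \frac{2536}{584} - \frac{2110}{- \frac{160}{3}} = 2536 \cdot \frac{1}{584} - - \frac{633}{16} = \frac{317}{73} + \frac{633}{16} = \frac{51281}{1168}$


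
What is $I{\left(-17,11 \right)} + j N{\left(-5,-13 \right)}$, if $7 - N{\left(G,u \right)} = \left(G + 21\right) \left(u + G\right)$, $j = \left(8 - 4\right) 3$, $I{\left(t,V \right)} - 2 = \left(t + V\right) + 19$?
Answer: $3555$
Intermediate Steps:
$I{\left(t,V \right)} = 21 + V + t$ ($I{\left(t,V \right)} = 2 + \left(\left(t + V\right) + 19\right) = 2 + \left(\left(V + t\right) + 19\right) = 2 + \left(19 + V + t\right) = 21 + V + t$)
$j = 12$ ($j = \left(8 + \left(\left(-2 - 5\right) + 3\right)\right) 3 = \left(8 + \left(-7 + 3\right)\right) 3 = \left(8 - 4\right) 3 = 4 \cdot 3 = 12$)
$N{\left(G,u \right)} = 7 - \left(21 + G\right) \left(G + u\right)$ ($N{\left(G,u \right)} = 7 - \left(G + 21\right) \left(u + G\right) = 7 - \left(21 + G\right) \left(G + u\right)$)
$I{\left(-17,11 \right)} + j N{\left(-5,-13 \right)} = \left(21 + 11 - 17\right) + 12 \left(7 - \left(-5\right)^{2} - -105 - -273 - \left(-5\right) \left(-13\right)\right) = 15 + 12 \left(7 - 25 + 105 + 273 - 65\right) = 15 + 12 \cdot 295 = 15 + 3540 = 3555$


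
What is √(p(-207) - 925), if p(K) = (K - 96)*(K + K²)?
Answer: I*√12921451 ≈ 3594.6*I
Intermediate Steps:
p(K) = (-96 + K)*(K + K²)
√(p(-207) - 925) = √(-207*(-96 + (-207)² - 95*(-207)) - 925) = √(-207*(-96 + 42849 + 19665) - 925) = √(-207*62418 - 925) = √(-12920526 - 925) = √(-12921451) = I*√12921451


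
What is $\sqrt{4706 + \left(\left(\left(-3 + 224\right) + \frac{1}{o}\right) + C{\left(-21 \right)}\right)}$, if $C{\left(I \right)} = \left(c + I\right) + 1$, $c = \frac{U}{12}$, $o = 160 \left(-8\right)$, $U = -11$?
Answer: $\frac{\sqrt{282590355}}{240} \approx 70.043$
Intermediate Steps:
$o = -1280$
$c = - \frac{11}{12} \approx -0.91667$
$C{\left(I \right)} = \frac{1}{12} + I$ ($C{\left(I \right)} = \left(- \frac{11}{12} + I\right) + 1 = \frac{1}{12} + I$)
$\sqrt{4706 + \left(\left(\left(-3 + 224\right) + \frac{1}{o}\right) + C{\left(-21 \right)}\right)} = \sqrt{4706 + \left(\left(\left(-3 + 224\right) + \frac{1}{-1280}\right) + \left(\frac{1}{12} - 21\right)\right)} = \sqrt{4706 + \left(\left(221 - \frac{1}{1280}\right) - \frac{251}{12}\right)} = \sqrt{4706 + \left(\frac{282879}{1280} - \frac{251}{12}\right)} = \sqrt{4706 + \frac{768317}{3840}} = \sqrt{\frac{18839357}{3840}} = \frac{\sqrt{282590355}}{240}$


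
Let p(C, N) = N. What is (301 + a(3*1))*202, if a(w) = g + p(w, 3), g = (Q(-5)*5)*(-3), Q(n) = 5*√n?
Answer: 61408 - 15150*I*√5 ≈ 61408.0 - 33876.0*I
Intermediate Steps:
g = -75*I*√5 (g = ((5*√(-5))*5)*(-3) = ((5*(I*√5))*5)*(-3) = ((5*I*√5)*5)*(-3) = (25*I*√5)*(-3) = -75*I*√5 ≈ -167.71*I)
a(w) = 3 - 75*I*√5 (a(w) = -75*I*√5 + 3 = 3 - 75*I*√5)
(301 + a(3*1))*202 = (301 + (3 - 75*I*√5))*202 = (304 - 75*I*√5)*202 = 61408 - 15150*I*√5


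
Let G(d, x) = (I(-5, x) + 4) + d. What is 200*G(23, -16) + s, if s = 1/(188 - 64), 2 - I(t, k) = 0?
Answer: 719201/124 ≈ 5800.0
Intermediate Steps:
I(t, k) = 2 (I(t, k) = 2 - 1*0 = 2 + 0 = 2)
G(d, x) = 6 + d (G(d, x) = (2 + 4) + d = 6 + d)
s = 1/124 ≈ 0.0080645
200*G(23, -16) + s = 200*(6 + 23) + 1/124 = 200*29 + 1/124 = 5800 + 1/124 = 719201/124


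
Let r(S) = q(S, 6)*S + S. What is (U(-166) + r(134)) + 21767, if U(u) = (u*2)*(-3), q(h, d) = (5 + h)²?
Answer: 2611911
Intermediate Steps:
U(u) = -6*u (U(u) = (2*u)*(-3) = -6*u)
r(S) = S + S*(5 + S)² (r(S) = (5 + S)²*S + S = S*(5 + S)² + S = S + S*(5 + S)²)
(U(-166) + r(134)) + 21767 = (-6*(-166) + 134*(1 + (5 + 134)²)) + 21767 = (996 + 134*(1 + 139²)) + 21767 = (996 + 134*(1 + 19321)) + 21767 = (996 + 134*19322) + 21767 = (996 + 2589148) + 21767 = 2590144 + 21767 = 2611911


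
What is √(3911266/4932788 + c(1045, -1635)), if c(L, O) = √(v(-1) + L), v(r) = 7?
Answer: √(4823361497402 + 12166198726472*√263)/2466394 ≈ 5.7643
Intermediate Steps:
c(L, O) = √(7 + L)
√(3911266/4932788 + c(1045, -1635)) = √(3911266/4932788 + √(7 + 1045)) = √(3911266*(1/4932788) + √1052) = √(1955633/2466394 + 2*√263)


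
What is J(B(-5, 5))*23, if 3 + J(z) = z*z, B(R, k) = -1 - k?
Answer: 759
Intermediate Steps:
J(z) = -3 + z² (J(z) = -3 + z*z = -3 + z²)
J(B(-5, 5))*23 = (-3 + (-1 - 1*5)²)*23 = (-3 + (-1 - 5)²)*23 = (-3 + (-6)²)*23 = (-3 + 36)*23 = 33*23 = 759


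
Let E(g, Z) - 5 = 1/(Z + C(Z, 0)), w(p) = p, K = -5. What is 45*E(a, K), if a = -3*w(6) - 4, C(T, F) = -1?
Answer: 435/2 ≈ 217.50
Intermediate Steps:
a = -22 (a = -3*6 - 4 = -18 - 4 = -22)
E(g, Z) = 5 + 1/(-1 + Z) (E(g, Z) = 5 + 1/(Z - 1) = 5 + 1/(-1 + Z))
45*E(a, K) = 45*((-4 + 5*(-5))/(-1 - 5)) = 45*((-4 - 25)/(-6)) = 45*(-⅙*(-29)) = 45*(29/6) = 435/2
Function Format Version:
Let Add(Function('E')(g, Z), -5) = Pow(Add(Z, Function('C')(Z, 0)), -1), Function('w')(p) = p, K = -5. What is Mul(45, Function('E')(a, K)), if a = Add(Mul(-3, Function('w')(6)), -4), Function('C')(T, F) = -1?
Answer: Rational(435, 2) ≈ 217.50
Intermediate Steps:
a = -22 (a = Add(Mul(-3, 6), -4) = Add(-18, -4) = -22)
Function('E')(g, Z) = Add(5, Pow(Add(-1, Z), -1)) (Function('E')(g, Z) = Add(5, Pow(Add(Z, -1), -1)) = Add(5, Pow(Add(-1, Z), -1)))
Mul(45, Function('E')(a, K)) = Mul(45, Mul(Pow(Add(-1, -5), -1), Add(-4, Mul(5, -5)))) = Mul(45, Mul(Pow(-6, -1), Add(-4, -25))) = Mul(45, Mul(Rational(-1, 6), -29)) = Mul(45, Rational(29, 6)) = Rational(435, 2)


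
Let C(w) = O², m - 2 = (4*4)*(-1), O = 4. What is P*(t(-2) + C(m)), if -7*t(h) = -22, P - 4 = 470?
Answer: 63516/7 ≈ 9073.7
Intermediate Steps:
P = 474 (P = 4 + 470 = 474)
t(h) = 22/7 (t(h) = -⅐*(-22) = 22/7)
m = -14 (m = 2 + (4*4)*(-1) = 2 + 16*(-1) = 2 - 16 = -14)
C(w) = 16 (C(w) = 4² = 16)
P*(t(-2) + C(m)) = 474*(22/7 + 16) = 474*(134/7) = 63516/7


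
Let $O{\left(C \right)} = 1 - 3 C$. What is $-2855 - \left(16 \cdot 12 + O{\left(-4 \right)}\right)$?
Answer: $-3060$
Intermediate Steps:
$-2855 - \left(16 \cdot 12 + O{\left(-4 \right)}\right) = -2855 - \left(16 \cdot 12 + \left(1 - -12\right)\right) = -2855 - \left(192 + \left(1 + 12\right)\right) = -2855 - \left(192 + 13\right) = -2855 - 205 = -3060$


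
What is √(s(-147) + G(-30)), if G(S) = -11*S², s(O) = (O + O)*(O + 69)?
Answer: 6*√362 ≈ 114.16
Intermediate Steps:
s(O) = 2*O*(69 + O) (s(O) = (2*O)*(69 + O) = 2*O*(69 + O))
√(s(-147) + G(-30)) = √(2*(-147)*(69 - 147) - 11*(-30)²) = √(2*(-147)*(-78) - 11*900) = √(22932 - 9900) = √13032 = 6*√362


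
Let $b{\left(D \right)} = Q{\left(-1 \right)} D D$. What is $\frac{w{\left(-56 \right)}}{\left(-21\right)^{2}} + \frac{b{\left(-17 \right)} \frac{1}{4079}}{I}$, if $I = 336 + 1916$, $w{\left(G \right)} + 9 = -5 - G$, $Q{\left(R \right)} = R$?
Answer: $\frac{18365747}{192904068} \approx 0.095207$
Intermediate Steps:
$w{\left(G \right)} = -14 - G$ ($w{\left(G \right)} = -9 - \left(5 + G\right) = -14 - G$)
$b{\left(D \right)} = - D^{2}$ ($b{\left(D \right)} = - D D = - D^{2}$)
$I = 2252$
$\frac{w{\left(-56 \right)}}{\left(-21\right)^{2}} + \frac{b{\left(-17 \right)} \frac{1}{4079}}{I} = \frac{-14 - -56}{\left(-21\right)^{2}} + \frac{- \left(-17\right)^{2} \cdot \frac{1}{4079}}{2252} = \frac{-14 + 56}{441} + \left(-1\right) 289 \cdot \frac{1}{4079} \cdot \frac{1}{2252} = 42 \cdot \frac{1}{441} + \left(-289\right) \frac{1}{4079} \cdot \frac{1}{2252} = \frac{2}{21} - \frac{289}{9185908} = \frac{18365747}{192904068}$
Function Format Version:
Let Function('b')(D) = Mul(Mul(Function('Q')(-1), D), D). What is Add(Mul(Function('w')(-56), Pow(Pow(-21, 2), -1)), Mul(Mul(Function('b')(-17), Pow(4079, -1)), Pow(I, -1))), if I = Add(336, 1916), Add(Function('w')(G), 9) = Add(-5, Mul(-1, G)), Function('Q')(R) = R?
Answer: Rational(18365747, 192904068) ≈ 0.095207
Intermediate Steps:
Function('w')(G) = Add(-14, Mul(-1, G)) (Function('w')(G) = Add(-9, Add(-5, Mul(-1, G))) = Add(-14, Mul(-1, G)))
Function('b')(D) = Mul(-1, Pow(D, 2)) (Function('b')(D) = Mul(Mul(-1, D), D) = Mul(-1, Pow(D, 2)))
I = 2252
Add(Mul(Function('w')(-56), Pow(Pow(-21, 2), -1)), Mul(Mul(Function('b')(-17), Pow(4079, -1)), Pow(I, -1))) = Add(Mul(Add(-14, Mul(-1, -56)), Pow(Pow(-21, 2), -1)), Mul(Mul(Mul(-1, Pow(-17, 2)), Pow(4079, -1)), Pow(2252, -1))) = Add(Mul(Add(-14, 56), Pow(441, -1)), Mul(Mul(Mul(-1, 289), Rational(1, 4079)), Rational(1, 2252))) = Add(Mul(42, Rational(1, 441)), Mul(Mul(-289, Rational(1, 4079)), Rational(1, 2252))) = Add(Rational(2, 21), Mul(Rational(-289, 4079), Rational(1, 2252))) = Add(Rational(2, 21), Rational(-289, 9185908)) = Rational(18365747, 192904068)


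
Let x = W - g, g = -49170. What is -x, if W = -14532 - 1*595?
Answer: -34043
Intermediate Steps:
W = -15127 (W = -14532 - 595 = -15127)
x = 34043 (x = -15127 - 1*(-49170) = -15127 + 49170 = 34043)
-x = -1*34043 = -34043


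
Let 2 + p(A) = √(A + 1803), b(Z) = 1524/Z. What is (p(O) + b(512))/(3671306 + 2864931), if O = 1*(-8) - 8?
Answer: 125/836638336 + √1787/6536237 ≈ 6.6169e-6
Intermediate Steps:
O = -16 (O = -8 - 8 = -16)
p(A) = -2 + √(1803 + A) (p(A) = -2 + √(A + 1803) = -2 + √(1803 + A))
(p(O) + b(512))/(3671306 + 2864931) = ((-2 + √(1803 - 16)) + 1524/512)/(3671306 + 2864931) = ((-2 + √1787) + 1524*(1/512))/6536237 = ((-2 + √1787) + 381/128)*(1/6536237) = (125/128 + √1787)*(1/6536237) = 125/836638336 + √1787/6536237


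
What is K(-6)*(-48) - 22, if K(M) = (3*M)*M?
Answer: -5206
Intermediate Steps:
K(M) = 3*M²
K(-6)*(-48) - 22 = (3*(-6)²)*(-48) - 22 = (3*36)*(-48) - 22 = 108*(-48) - 22 = -5184 - 22 = -5206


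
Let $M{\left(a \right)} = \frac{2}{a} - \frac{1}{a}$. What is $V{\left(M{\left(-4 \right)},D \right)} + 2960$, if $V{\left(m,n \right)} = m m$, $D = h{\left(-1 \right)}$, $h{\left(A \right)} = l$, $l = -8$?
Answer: $\frac{47361}{16} \approx 2960.1$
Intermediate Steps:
$M{\left(a \right)} = \frac{1}{a}$
$h{\left(A \right)} = -8$
$D = -8$
$V{\left(m,n \right)} = m^{2}$
$V{\left(M{\left(-4 \right)},D \right)} + 2960 = \left(\frac{1}{-4}\right)^{2} + 2960 = \left(- \frac{1}{4}\right)^{2} + 2960 = \frac{1}{16} + 2960 = \frac{47361}{16}$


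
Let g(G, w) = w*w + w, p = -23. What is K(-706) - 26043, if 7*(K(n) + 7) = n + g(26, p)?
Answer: -182550/7 ≈ -26079.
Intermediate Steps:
g(G, w) = w + w² (g(G, w) = w² + w = w + w²)
K(n) = 457/7 + n/7 (K(n) = -7 + (n - 23*(1 - 23))/7 = -7 + (n - 23*(-22))/7 = -7 + (n + 506)/7 = -7 + (506 + n)/7 = -7 + (506/7 + n/7) = 457/7 + n/7)
K(-706) - 26043 = (457/7 + (⅐)*(-706)) - 26043 = (457/7 - 706/7) - 26043 = -249/7 - 26043 = -182550/7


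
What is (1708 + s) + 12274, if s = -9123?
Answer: 4859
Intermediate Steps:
(1708 + s) + 12274 = (1708 - 9123) + 12274 = -7415 + 12274 = 4859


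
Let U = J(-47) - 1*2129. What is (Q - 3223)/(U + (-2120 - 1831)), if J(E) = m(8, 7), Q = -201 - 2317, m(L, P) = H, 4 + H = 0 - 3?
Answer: 5741/6087 ≈ 0.94316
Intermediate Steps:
H = -7 (H = -4 + (0 - 3) = -4 - 3 = -7)
m(L, P) = -7
Q = -2518
J(E) = -7
U = -2136 (U = -7 - 1*2129 = -7 - 2129 = -2136)
(Q - 3223)/(U + (-2120 - 1831)) = (-2518 - 3223)/(-2136 + (-2120 - 1831)) = -5741/(-2136 - 3951) = -5741/(-6087) = -5741*(-1/6087) = 5741/6087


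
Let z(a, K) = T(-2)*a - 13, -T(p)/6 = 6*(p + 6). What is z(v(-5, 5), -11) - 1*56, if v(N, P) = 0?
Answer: -69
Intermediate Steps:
T(p) = -216 - 36*p (T(p) = -36*(p + 6) = -36*(6 + p) = -6*(36 + 6*p) = -216 - 36*p)
z(a, K) = -13 - 144*a (z(a, K) = (-216 - 36*(-2))*a - 13 = (-216 + 72)*a - 13 = -144*a - 13 = -13 - 144*a)
z(v(-5, 5), -11) - 1*56 = (-13 - 144*0) - 1*56 = (-13 + 0) - 56 = -13 - 56 = -69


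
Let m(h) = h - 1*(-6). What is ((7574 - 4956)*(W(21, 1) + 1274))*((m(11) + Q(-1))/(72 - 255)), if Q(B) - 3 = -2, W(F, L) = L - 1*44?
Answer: -19336548/61 ≈ -3.1699e+5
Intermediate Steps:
m(h) = 6 + h (m(h) = h + 6 = 6 + h)
W(F, L) = -44 + L (W(F, L) = L - 44 = -44 + L)
Q(B) = 1 (Q(B) = 3 - 2 = 1)
((7574 - 4956)*(W(21, 1) + 1274))*((m(11) + Q(-1))/(72 - 255)) = ((7574 - 4956)*((-44 + 1) + 1274))*(((6 + 11) + 1)/(72 - 255)) = (2618*(-43 + 1274))*((17 + 1)/(-183)) = (2618*1231)*(18*(-1/183)) = 3222758*(-6/61) = -19336548/61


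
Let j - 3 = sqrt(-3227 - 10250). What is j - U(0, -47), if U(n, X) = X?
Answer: 50 + I*sqrt(13477) ≈ 50.0 + 116.09*I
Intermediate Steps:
j = 3 + I*sqrt(13477) (j = 3 + sqrt(-3227 - 10250) = 3 + sqrt(-13477) = 3 + I*sqrt(13477) ≈ 3.0 + 116.09*I)
j - U(0, -47) = (3 + I*sqrt(13477)) - 1*(-47) = (3 + I*sqrt(13477)) + 47 = 50 + I*sqrt(13477)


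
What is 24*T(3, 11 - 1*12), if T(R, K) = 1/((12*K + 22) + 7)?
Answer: 24/17 ≈ 1.4118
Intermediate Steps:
T(R, K) = 1/(29 + 12*K) (T(R, K) = 1/((22 + 12*K) + 7) = 1/(29 + 12*K))
24*T(3, 11 - 1*12) = 24/(29 + 12*(11 - 1*12)) = 24/(29 + 12*(11 - 12)) = 24/(29 + 12*(-1)) = 24/(29 - 12) = 24/17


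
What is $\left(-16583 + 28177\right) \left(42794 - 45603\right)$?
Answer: $-32567546$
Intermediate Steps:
$\left(-16583 + 28177\right) \left(42794 - 45603\right) = 11594 \left(-2809\right) = -32567546$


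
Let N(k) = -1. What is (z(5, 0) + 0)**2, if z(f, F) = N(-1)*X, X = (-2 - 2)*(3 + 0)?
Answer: 144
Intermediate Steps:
X = -12 (X = -4*3 = -12)
z(f, F) = 12 (z(f, F) = -1*(-12) = 12)
(z(5, 0) + 0)**2 = (12 + 0)**2 = 12**2 = 144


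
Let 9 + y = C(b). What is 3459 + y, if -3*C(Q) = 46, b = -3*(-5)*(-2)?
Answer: 10304/3 ≈ 3434.7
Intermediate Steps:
b = -30 (b = 15*(-2) = -30)
C(Q) = -46/3 (C(Q) = -1/3*46 = -46/3)
y = -73/3 (y = -9 - 46/3 = -73/3 ≈ -24.333)
3459 + y = 3459 - 73/3 = 10304/3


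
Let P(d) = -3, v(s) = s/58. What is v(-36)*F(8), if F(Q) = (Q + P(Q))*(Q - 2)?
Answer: -540/29 ≈ -18.621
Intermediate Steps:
v(s) = s/58 (v(s) = s*(1/58) = s/58)
F(Q) = (-3 + Q)*(-2 + Q) (F(Q) = (Q - 3)*(Q - 2) = (-3 + Q)*(-2 + Q))
v(-36)*F(8) = ((1/58)*(-36))*(6 + 8² - 5*8) = -18*(6 + 64 - 40)/29 = -18/29*30 = -540/29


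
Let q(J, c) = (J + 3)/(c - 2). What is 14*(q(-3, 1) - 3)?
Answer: -42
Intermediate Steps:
q(J, c) = (3 + J)/(-2 + c)
14*(q(-3, 1) - 3) = 14*((3 - 3)/(-2 + 1) - 3) = 14*(0/(-1) - 3) = 14*(-1*0 - 3) = 14*(0 - 3) = 14*(-3) = -42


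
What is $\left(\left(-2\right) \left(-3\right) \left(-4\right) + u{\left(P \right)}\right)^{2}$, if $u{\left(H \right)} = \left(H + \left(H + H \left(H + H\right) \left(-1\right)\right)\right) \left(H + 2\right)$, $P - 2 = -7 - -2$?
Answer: $0$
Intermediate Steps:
$P = -3$ ($P = 2 - 5 = -3$)
$u{\left(H \right)} = \left(2 + H\right) \left(- 2 H^{2} + 2 H\right)$ ($u{\left(H \right)} = \left(H + \left(H + H 2 H \left(-1\right)\right)\right) \left(2 + H\right) = \left(H + \left(H + 2 H^{2} \left(-1\right)\right)\right) \left(2 + H\right) = \left(H - \left(- H + 2 H^{2}\right)\right) \left(2 + H\right) = \left(- 2 H^{2} + 2 H\right) \left(2 + H\right) = \left(2 + H\right) \left(- 2 H^{2} + 2 H\right)$)
$\left(\left(-2\right) \left(-3\right) \left(-4\right) + u{\left(P \right)}\right)^{2} = \left(\left(-2\right) \left(-3\right) \left(-4\right) + 2 \left(-3\right) \left(2 - -3 - \left(-3\right)^{2}\right)\right)^{2} = \left(6 \left(-4\right) + 2 \left(-3\right) \left(2 + 3 - 9\right)\right)^{2} = \left(-24 + 2 \left(-3\right) \left(2 + 3 - 9\right)\right)^{2} = \left(-24 + 2 \left(-3\right) \left(-4\right)\right)^{2} = \left(-24 + 24\right)^{2} = 0^{2} = 0$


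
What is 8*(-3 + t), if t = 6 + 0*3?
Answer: 24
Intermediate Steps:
t = 6 (t = 6 + 0 = 6)
8*(-3 + t) = 8*(-3 + 6) = 8*3 = 24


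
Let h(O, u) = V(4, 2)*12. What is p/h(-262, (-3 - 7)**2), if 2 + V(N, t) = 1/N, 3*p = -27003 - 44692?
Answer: 71695/63 ≈ 1138.0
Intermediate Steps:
p = -71695/3 (p = (-27003 - 44692)/3 = (1/3)*(-71695) = -71695/3 ≈ -23898.)
V(N, t) = -2 + 1/N
h(O, u) = -21 (h(O, u) = (-2 + 1/4)*12 = -7/4*12 = -21)
p/h(-262, (-3 - 7)**2) = -71695/3/(-21) = -71695/3*(-1/21) = 71695/63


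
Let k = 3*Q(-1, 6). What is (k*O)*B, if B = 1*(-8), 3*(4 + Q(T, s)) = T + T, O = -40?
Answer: -4480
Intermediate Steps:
Q(T, s) = -4 + 2*T/3 (Q(T, s) = -4 + (T + T)/3 = -4 + (2*T)/3 = -4 + 2*T/3)
k = -14 (k = 3*(-4 + (⅔)*(-1)) = 3*(-4 - ⅔) = 3*(-14/3) = -14)
B = -8
(k*O)*B = -14*(-40)*(-8) = 560*(-8) = -4480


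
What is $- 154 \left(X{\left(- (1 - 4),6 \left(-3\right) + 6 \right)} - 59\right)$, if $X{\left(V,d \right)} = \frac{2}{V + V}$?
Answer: $\frac{27104}{3} \approx 9034.7$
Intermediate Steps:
$X{\left(V,d \right)} = \frac{1}{V}$ ($X{\left(V,d \right)} = \frac{2}{2 V} = 2 \frac{1}{2 V} = \frac{1}{V}$)
$- 154 \left(X{\left(- (1 - 4),6 \left(-3\right) + 6 \right)} - 59\right) = - 154 \left(\frac{1}{\left(-1\right) \left(1 - 4\right)} - 59\right) = - 154 \left(\frac{1}{\left(-1\right) \left(-3\right)} - 59\right) = - 154 \left(\frac{1}{3} - 59\right) = \left(-154\right) \left(- \frac{176}{3}\right) = \frac{27104}{3}$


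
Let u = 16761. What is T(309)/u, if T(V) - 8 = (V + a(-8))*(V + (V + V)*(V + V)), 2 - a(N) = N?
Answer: 121932335/16761 ≈ 7274.8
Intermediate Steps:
a(N) = 2 - N
T(V) = 8 + (10 + V)*(V + 4*V²) (T(V) = 8 + (V + (2 - 1*(-8)))*(V + (V + V)*(V + V)) = 8 + (V + (2 + 8))*(V + (2*V)*(2*V)) = 8 + (V + 10)*(V + 4*V²) = 8 + (10 + V)*(V + 4*V²))
T(309)/u = (8 + 4*309³ + 10*309 + 41*309²)/16761 = (8 + 4*29503629 + 3090 + 41*95481)*(1/16761) = (8 + 118014516 + 3090 + 3914721)*(1/16761) = 121932335*(1/16761) = 121932335/16761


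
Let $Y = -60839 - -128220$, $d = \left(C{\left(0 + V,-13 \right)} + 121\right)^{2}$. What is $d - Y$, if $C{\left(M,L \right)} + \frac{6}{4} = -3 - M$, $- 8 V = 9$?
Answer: $- \frac{3426903}{64} \approx -53545.0$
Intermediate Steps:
$V = - \frac{9}{8}$ ($V = \left(- \frac{1}{8}\right) 9 = - \frac{9}{8} \approx -1.125$)
$C{\left(M,L \right)} = - \frac{9}{2} - M$ ($C{\left(M,L \right)} = - \frac{3}{2} - \left(3 + M\right) = - \frac{9}{2} - M$)
$d = \frac{885481}{64}$ ($d = \left(\left(- \frac{9}{2} - \left(0 - \frac{9}{8}\right)\right) + 121\right)^{2} = \left(\left(- \frac{9}{2} - - \frac{9}{8}\right) + 121\right)^{2} = \left(\left(- \frac{9}{2} + \frac{9}{8}\right) + 121\right)^{2} = \left(- \frac{27}{8} + 121\right)^{2} = \left(\frac{941}{8}\right)^{2} = \frac{885481}{64} \approx 13836.0$)
$Y = 67381$ ($Y = -60839 + 128220 = 67381$)
$d - Y = \frac{885481}{64} - 67381 = - \frac{3426903}{64}$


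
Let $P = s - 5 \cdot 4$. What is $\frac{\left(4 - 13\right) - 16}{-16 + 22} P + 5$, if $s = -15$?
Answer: $\frac{905}{6} \approx 150.83$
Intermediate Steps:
$P = -35$ ($P = -15 - 5 \cdot 4 = -15 - 20 = -35$)
$\frac{\left(4 - 13\right) - 16}{-16 + 22} P + 5 = \frac{\left(4 - 13\right) - 16}{-16 + 22} \left(-35\right) + 5 = \frac{\left(4 - 13\right) - 16}{6} \left(-35\right) + 5 = \left(-9 - 16\right) \frac{1}{6} \left(-35\right) + 5 = \left(-25\right) \frac{1}{6} \left(-35\right) + 5 = \left(- \frac{25}{6}\right) \left(-35\right) + 5 = \frac{875}{6} + 5 = \frac{905}{6}$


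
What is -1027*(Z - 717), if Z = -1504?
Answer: 2280967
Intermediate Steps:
-1027*(Z - 717) = -1027*(-1504 - 717) = -1027*(-2221) = -1*(-2280967) = 2280967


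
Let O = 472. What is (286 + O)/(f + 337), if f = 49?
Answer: 379/193 ≈ 1.9637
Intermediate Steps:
(286 + O)/(f + 337) = (286 + 472)/(49 + 337) = 758/386 = 758*(1/386) = 379/193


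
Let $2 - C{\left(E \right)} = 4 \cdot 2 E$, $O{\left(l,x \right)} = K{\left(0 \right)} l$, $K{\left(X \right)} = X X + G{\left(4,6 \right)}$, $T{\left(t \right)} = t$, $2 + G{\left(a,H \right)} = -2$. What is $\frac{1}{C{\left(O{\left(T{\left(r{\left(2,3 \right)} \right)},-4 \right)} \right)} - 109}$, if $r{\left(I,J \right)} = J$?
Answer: $- \frac{1}{11} \approx -0.090909$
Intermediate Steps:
$G{\left(a,H \right)} = -4$ ($G{\left(a,H \right)} = -2 - 2 = -4$)
$K{\left(X \right)} = -4 + X^{2}$ ($K{\left(X \right)} = X X - 4 = X^{2} - 4 = -4 + X^{2}$)
$O{\left(l,x \right)} = - 4 l$ ($O{\left(l,x \right)} = \left(-4 + 0^{2}\right) l = \left(-4 + 0\right) l = - 4 l$)
$C{\left(E \right)} = 2 - 8 E$ ($C{\left(E \right)} = 2 - 4 \cdot 2 E = 2 - 8 E$)
$\frac{1}{C{\left(O{\left(T{\left(r{\left(2,3 \right)} \right)},-4 \right)} \right)} - 109} = \frac{1}{\left(2 - 8 \left(\left(-4\right) 3\right)\right) - 109} = \frac{1}{\left(2 - -96\right) - 109} = \frac{1}{\left(2 + 96\right) - 109} = \frac{1}{98 - 109} = \frac{1}{-11} = - \frac{1}{11}$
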